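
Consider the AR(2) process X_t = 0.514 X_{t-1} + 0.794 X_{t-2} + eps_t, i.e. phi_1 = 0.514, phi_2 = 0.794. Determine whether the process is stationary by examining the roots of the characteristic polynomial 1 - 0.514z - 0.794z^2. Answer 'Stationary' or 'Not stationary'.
\text{Not stationary}

The AR(p) characteristic polynomial is P(z) = 1 - 0.514z - 0.794z^2.
Stationarity requires all roots to lie outside the unit circle, i.e. |z| > 1 for every root.
Set 1 + (-0.514) z + (-0.794) z^2 = 0, i.e. a z^2 + b z + c = 0 with a = -0.794, b = -0.514, c = 1.
Discriminant D = b^2 - 4ac = (-0.514)^2 - 4*(-0.794)*1 = 0.264196 - (-3.176) = 3.440196.
D >= 0, so the roots are real: z = (-b +/- sqrt(D)) / (2a) = (0.514 +/- 1.854777) / (-1.588).
  z_1 = (0.514 + 1.854777) / (-1.588) = -1.4917,   |z_1| = 1.4917.
  z_2 = (0.514 - 1.854777) / (-1.588) = 0.8443,   |z_2| = 0.8443.
Moduli of all roots: 1.4917, 0.8443.
All moduli strictly greater than 1? No.
Verdict: Not stationary.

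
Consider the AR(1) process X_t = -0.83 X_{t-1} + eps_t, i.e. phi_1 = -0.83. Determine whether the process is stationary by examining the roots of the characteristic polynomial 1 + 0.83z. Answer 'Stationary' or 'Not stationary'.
\text{Stationary}

The AR(p) characteristic polynomial is P(z) = 1 + 0.83z.
Stationarity requires all roots to lie outside the unit circle, i.e. |z| > 1 for every root.
This is linear in z: 1 + (0.83) z = 0  =>  z = -1/(0.83) = -1.204819,  |z| = 1.204819.
Moduli of all roots: 1.2048.
All moduli strictly greater than 1? Yes.
Verdict: Stationary.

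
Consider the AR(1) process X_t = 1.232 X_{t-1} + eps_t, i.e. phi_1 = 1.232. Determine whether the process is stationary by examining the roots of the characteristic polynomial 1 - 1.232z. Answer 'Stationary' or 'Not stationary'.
\text{Not stationary}

The AR(p) characteristic polynomial is P(z) = 1 - 1.232z.
Stationarity requires all roots to lie outside the unit circle, i.e. |z| > 1 for every root.
This is linear in z: 1 + (-1.232) z = 0  =>  z = -1/(-1.232) = 0.811688,  |z| = 0.811688.
Moduli of all roots: 0.8117.
All moduli strictly greater than 1? No.
Verdict: Not stationary.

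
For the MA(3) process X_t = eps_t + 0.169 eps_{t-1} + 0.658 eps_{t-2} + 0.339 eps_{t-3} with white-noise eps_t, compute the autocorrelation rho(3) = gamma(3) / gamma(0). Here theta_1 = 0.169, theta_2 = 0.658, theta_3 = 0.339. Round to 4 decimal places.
\rho(3) = 0.2150

For an MA(q) process with theta_0 = 1, the autocovariance is
  gamma(k) = sigma^2 * sum_{i=0..q-k} theta_i * theta_{i+k},
and rho(k) = gamma(k) / gamma(0). Sigma^2 cancels.
  numerator   = (1)*(0.339) = 0.339.
  denominator = (1)^2 + (0.169)^2 + (0.658)^2 + (0.339)^2 = 1.576446.
  rho(3) = 0.339 / 1.576446 = 0.2150.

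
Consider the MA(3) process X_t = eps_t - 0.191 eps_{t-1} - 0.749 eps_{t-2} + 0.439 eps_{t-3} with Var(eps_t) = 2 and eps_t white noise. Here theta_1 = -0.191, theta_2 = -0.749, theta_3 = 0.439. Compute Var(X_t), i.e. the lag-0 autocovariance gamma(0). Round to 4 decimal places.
\gamma(0) = 3.5804

For an MA(q) process X_t = eps_t + sum_i theta_i eps_{t-i} with
Var(eps_t) = sigma^2, the variance is
  gamma(0) = sigma^2 * (1 + sum_i theta_i^2).
  sum_i theta_i^2 = (-0.191)^2 + (-0.749)^2 + (0.439)^2 = 0.036481 + 0.561001 + 0.192721 = 0.790203.
  gamma(0) = 2 * (1 + 0.790203) = 2 * 1.790203 = 3.580406, which rounds to 3.5804.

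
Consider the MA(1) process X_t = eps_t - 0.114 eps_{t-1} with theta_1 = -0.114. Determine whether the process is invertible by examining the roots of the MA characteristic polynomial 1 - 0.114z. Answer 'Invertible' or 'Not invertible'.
\text{Invertible}

The MA(q) characteristic polynomial is P(z) = 1 - 0.114z.
Invertibility requires all roots to lie outside the unit circle, i.e. |z| > 1 for every root.
This is linear in z: 1 + (-0.114) z = 0  =>  z = -1/(-0.114) = 8.77193,  |z| = 8.77193.
Moduli of all roots: 8.7719.
All moduli strictly greater than 1? Yes.
Verdict: Invertible.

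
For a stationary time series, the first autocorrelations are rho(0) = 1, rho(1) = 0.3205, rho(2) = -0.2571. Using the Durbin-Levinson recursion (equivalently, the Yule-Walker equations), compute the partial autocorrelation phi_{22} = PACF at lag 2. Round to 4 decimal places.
\phi_{22} = -0.4010

The PACF at lag k is phi_{kk}, the last component of the solution
to the Yule-Walker system G_k phi = r_k where
  (G_k)_{ij} = rho(|i - j|), (r_k)_i = rho(i), i,j = 1..k.
Equivalently, Durbin-Levinson gives phi_{kk} iteratively:
  phi_{11} = rho(1)
  phi_{kk} = [rho(k) - sum_{j=1..k-1} phi_{k-1,j} rho(k-j)]
            / [1 - sum_{j=1..k-1} phi_{k-1,j} rho(j)],
  phi_{k,j} = phi_{k-1,j} - phi_{kk} phi_{k-1,k-j},  j = 1..k-1.
Step k = 1:
  phi_11 = rho(1) = 0.3205.
Step k = 2:
  phi_22 = [rho(2) - phi_11 rho(1)] / [1 - phi_11 rho(1)] = [-0.2571 - (0.3205)(0.3205)] / [1 - (0.3205)(0.3205)]
         = -0.35982025 / 0.89727975 = -0.401.
Therefore phi_{22} = -0.4010.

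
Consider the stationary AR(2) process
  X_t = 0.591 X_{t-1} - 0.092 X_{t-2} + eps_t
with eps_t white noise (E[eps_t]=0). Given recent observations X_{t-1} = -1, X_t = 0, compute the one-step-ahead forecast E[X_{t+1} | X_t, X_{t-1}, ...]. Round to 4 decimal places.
E[X_{t+1} \mid \mathcal F_t] = 0.0920

For an AR(p) model X_t = c + sum_i phi_i X_{t-i} + eps_t, the
one-step-ahead conditional mean is
  E[X_{t+1} | X_t, ...] = c + sum_i phi_i X_{t+1-i}.
Substitute known values:
  E[X_{t+1} | ...] = (0.591) * (0) + (-0.092) * (-1)
                   = 0.0920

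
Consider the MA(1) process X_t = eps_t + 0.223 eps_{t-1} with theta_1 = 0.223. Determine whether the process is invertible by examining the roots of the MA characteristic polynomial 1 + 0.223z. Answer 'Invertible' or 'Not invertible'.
\text{Invertible}

The MA(q) characteristic polynomial is P(z) = 1 + 0.223z.
Invertibility requires all roots to lie outside the unit circle, i.e. |z| > 1 for every root.
This is linear in z: 1 + (0.223) z = 0  =>  z = -1/(0.223) = -4.484305,  |z| = 4.484305.
Moduli of all roots: 4.4843.
All moduli strictly greater than 1? Yes.
Verdict: Invertible.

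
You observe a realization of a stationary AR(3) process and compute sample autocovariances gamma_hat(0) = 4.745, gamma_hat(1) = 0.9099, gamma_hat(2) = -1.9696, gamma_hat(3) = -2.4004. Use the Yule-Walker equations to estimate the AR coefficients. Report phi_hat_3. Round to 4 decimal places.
\hat\phi_{3} = -0.3980

The Yule-Walker equations for an AR(p) process read, in matrix form,
  Gamma_p phi = r_p,   with   (Gamma_p)_{ij} = gamma(|i - j|),
                       (r_p)_i = gamma(i),   i,j = 1..p.
Substitute the sample gammas (Toeplitz matrix and right-hand side of size 3):
  Gamma_p = [[4.745, 0.9099, -1.9696], [0.9099, 4.745, 0.9099], [-1.9696, 0.9099, 4.745]]
  r_p     = [0.9099, -1.9696, -2.4004]
Written out (R1..R3):
  (R1) 4.745 phi_1 + 0.9099 phi_2 - 1.9696 phi_3 = 0.9099
  (R2) 0.9099 phi_1 + 4.745 phi_2 + 0.9099 phi_3 = -1.9696
  (R3) -1.9696 phi_1 + 0.9099 phi_2 + 4.745 phi_3 = -2.4004
Gaussian elimination:
  R2 <- R2 - (0.9099/4.745) R1 = R2 - (0.19176) R1:  4.570518 phi_2 + 1.28759 phi_3 = -2.144082
  R3 <- R3 - (-1.9696/4.745) R1 = R3 - (-0.41509) R1:  1.28759 phi_2 + 3.92744 phi_3 = -2.02271
  R3 <- R3 - (1.28759/4.570518) R2 = R3 - (0.281716) R2:  3.564704 phi_3 = -1.418687
Back-substitution:
  phi_hat_3 = -1.418687 / 3.564704 = -0.397982
  phi_hat_2 = (-2.144082 - (1.28759)(-0.397982)) / 4.570518 = -0.356993
  phi_hat_1 = (0.9099 - (0.9099)(-0.356993) - (-1.9696)(-0.397982)) / 4.745 = 0.095019
So phi_hat = [0.0950, -0.3570, -0.3980].
Therefore phi_hat_3 = -0.3980.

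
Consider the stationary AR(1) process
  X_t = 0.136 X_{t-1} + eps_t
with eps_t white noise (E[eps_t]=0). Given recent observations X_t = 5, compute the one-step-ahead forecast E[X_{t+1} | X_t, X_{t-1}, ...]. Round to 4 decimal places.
E[X_{t+1} \mid \mathcal F_t] = 0.6800

For an AR(p) model X_t = c + sum_i phi_i X_{t-i} + eps_t, the
one-step-ahead conditional mean is
  E[X_{t+1} | X_t, ...] = c + sum_i phi_i X_{t+1-i}.
Substitute known values:
  E[X_{t+1} | ...] = (0.136) * (5)
                   = 0.6800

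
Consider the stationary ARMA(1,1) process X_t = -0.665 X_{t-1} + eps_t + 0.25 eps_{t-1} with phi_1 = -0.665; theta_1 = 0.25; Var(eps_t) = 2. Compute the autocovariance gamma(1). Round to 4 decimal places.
\gamma(1) = -1.2407

Multiply the model equation by X_{t-k} and take expectations. With theta_0 = psi_0 = 1 and psi_j the MA(infinity) weights, this gives
  gamma(k) - sum_i phi_i gamma(k-i) = c_k,
  c_k = sigma^2 * sum_{j=k..q} theta_j psi_{j-k}   (c_k = 0 for k > q),
using gamma(-m) = gamma(m).
psi-weights needed (psi_j = theta_j + sum_i phi_i psi_{j-i}):
  psi_1 = theta_1 + phi_1 = 0.25 + (-0.665) = -0.415
Right-hand sides:
  c_0 = sigma^2 (1 + theta_1 psi_1) = 2 * (1 + (0.25)(-0.415)) = 2 * 0.89625 = 1.7925
  c_1 = sigma^2 theta_1 = 2 * (0.25) = 0.5
  c_2 = 0
Equations for k = 0 and k = 1 (AR order 1):
  gamma(0) = phi_1 gamma(1) + c_0
  gamma(1) = phi_1 gamma(0) + c_1
Substituting the second into the first: gamma(0) (1 - phi_1^2) = c_0 + phi_1 c_1, so
  gamma(0) = (c_0 + phi_1 c_1) / (1 - phi_1^2) = (1.7925 + (-0.665)(0.5)) / (1 - (-0.665)^2) = 1.46 / 0.557775 = 2.617543.
  gamma(1) = phi_1 gamma(0) + c_1 = (-0.665)(2.617543) + (0.5) = -1.240666.
Therefore gamma(1) = -1.2407 (to 4 decimal places).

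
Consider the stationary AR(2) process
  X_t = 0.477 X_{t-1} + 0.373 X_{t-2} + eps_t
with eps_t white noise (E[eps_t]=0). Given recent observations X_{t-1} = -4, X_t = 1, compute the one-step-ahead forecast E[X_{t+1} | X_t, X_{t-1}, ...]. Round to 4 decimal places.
E[X_{t+1} \mid \mathcal F_t] = -1.0150

For an AR(p) model X_t = c + sum_i phi_i X_{t-i} + eps_t, the
one-step-ahead conditional mean is
  E[X_{t+1} | X_t, ...] = c + sum_i phi_i X_{t+1-i}.
Substitute known values:
  E[X_{t+1} | ...] = (0.477) * (1) + (0.373) * (-4)
                   = -1.0150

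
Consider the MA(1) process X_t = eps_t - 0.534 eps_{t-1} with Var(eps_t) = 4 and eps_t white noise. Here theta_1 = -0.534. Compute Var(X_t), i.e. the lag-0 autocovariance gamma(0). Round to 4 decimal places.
\gamma(0) = 5.1406

For an MA(q) process X_t = eps_t + sum_i theta_i eps_{t-i} with
Var(eps_t) = sigma^2, the variance is
  gamma(0) = sigma^2 * (1 + sum_i theta_i^2).
  sum_i theta_i^2 = (-0.534)^2 = 0.285156.
  gamma(0) = 4 * (1 + 0.285156) = 4 * 1.285156 = 5.140624, which rounds to 5.1406.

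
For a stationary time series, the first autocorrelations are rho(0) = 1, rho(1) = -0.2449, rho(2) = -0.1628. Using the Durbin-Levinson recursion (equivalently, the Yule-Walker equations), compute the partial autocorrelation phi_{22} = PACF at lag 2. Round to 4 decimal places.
\phi_{22} = -0.2370

The PACF at lag k is phi_{kk}, the last component of the solution
to the Yule-Walker system G_k phi = r_k where
  (G_k)_{ij} = rho(|i - j|), (r_k)_i = rho(i), i,j = 1..k.
Equivalently, Durbin-Levinson gives phi_{kk} iteratively:
  phi_{11} = rho(1)
  phi_{kk} = [rho(k) - sum_{j=1..k-1} phi_{k-1,j} rho(k-j)]
            / [1 - sum_{j=1..k-1} phi_{k-1,j} rho(j)],
  phi_{k,j} = phi_{k-1,j} - phi_{kk} phi_{k-1,k-j},  j = 1..k-1.
Step k = 1:
  phi_11 = rho(1) = -0.2449.
Step k = 2:
  phi_22 = [rho(2) - phi_11 rho(1)] / [1 - phi_11 rho(1)] = [-0.1628 - (-0.2449)(-0.2449)] / [1 - (-0.2449)(-0.2449)]
         = -0.22277601 / 0.94002399 = -0.237.
Therefore phi_{22} = -0.2370.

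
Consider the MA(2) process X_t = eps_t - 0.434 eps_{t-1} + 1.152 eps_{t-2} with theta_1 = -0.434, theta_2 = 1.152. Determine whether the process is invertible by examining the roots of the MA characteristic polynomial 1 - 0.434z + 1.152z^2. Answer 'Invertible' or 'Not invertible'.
\text{Not invertible}

The MA(q) characteristic polynomial is P(z) = 1 - 0.434z + 1.152z^2.
Invertibility requires all roots to lie outside the unit circle, i.e. |z| > 1 for every root.
Set 1 + (-0.434) z + (1.152) z^2 = 0, i.e. a z^2 + b z + c = 0 with a = 1.152, b = -0.434, c = 1.
Discriminant D = b^2 - 4ac = (-0.434)^2 - 4*(1.152)*1 = 0.188356 - (4.608) = -4.419644.
D < 0, so the roots are the complex-conjugate pair z = (-b +/- i sqrt(-D)) / (2a) = 0.1884 +/- 0.9125i.
For a conjugate pair |z|^2 = z * conj(z) = (product of roots) = c/a = 1/(1.152) = 0.868056, so |z| = sqrt(0.868056) = 0.9317 for both roots.
Moduli of all roots: 0.9317, 0.9317.
All moduli strictly greater than 1? No.
Verdict: Not invertible.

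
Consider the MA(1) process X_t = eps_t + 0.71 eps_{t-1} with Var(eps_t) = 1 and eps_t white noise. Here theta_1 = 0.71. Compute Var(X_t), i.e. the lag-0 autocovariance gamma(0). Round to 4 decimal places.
\gamma(0) = 1.5041

For an MA(q) process X_t = eps_t + sum_i theta_i eps_{t-i} with
Var(eps_t) = sigma^2, the variance is
  gamma(0) = sigma^2 * (1 + sum_i theta_i^2).
  sum_i theta_i^2 = (0.71)^2 = 0.5041.
  gamma(0) = 1 * (1 + 0.5041) = 1 * 1.5041 = 1.5041.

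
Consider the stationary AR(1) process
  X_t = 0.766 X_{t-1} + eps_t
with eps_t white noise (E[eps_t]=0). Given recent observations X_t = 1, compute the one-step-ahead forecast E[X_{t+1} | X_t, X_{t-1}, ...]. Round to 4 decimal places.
E[X_{t+1} \mid \mathcal F_t] = 0.7660

For an AR(p) model X_t = c + sum_i phi_i X_{t-i} + eps_t, the
one-step-ahead conditional mean is
  E[X_{t+1} | X_t, ...] = c + sum_i phi_i X_{t+1-i}.
Substitute known values:
  E[X_{t+1} | ...] = (0.766) * (1)
                   = 0.7660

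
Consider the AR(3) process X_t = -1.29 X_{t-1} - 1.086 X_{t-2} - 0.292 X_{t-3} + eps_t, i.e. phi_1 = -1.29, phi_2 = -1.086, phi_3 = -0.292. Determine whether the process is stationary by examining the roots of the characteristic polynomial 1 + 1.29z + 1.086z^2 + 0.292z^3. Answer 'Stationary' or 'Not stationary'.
\text{Stationary}

The AR(p) characteristic polynomial is P(z) = 1 + 1.29z + 1.086z^2 + 0.292z^3.
Stationarity requires all roots to lie outside the unit circle, i.e. |z| > 1 for every root.
Degree 3: look for a simple real root z0 first, then factor out (1 - z/z0) and solve the remaining quadratic.
Testing z0 = -2.5: P(-2.5) = 1 + (1.29)(-2.5) + (1.086)(-2.5)^2 + (0.292)(-2.5)^3
  = 1 + (-3.225) + (6.7875) + (-4.5625) = 0.  So z_0 = -2.5 is a root, |z_0| = 2.5.
Divide out the factor (1 + 0.4 z) = (1 - z/z0) (since 1/z0 = -0.4):
  P(z) = (1 + 0.4 z)(1 + (0.89) z + (0.73) z^2)
  [check: z-coef 0.89 - (-0.4) = 1.29; z^2-coef 0.73 - (-0.4)(0.89) = 1.086; z^3-coef -(-0.4)(0.73) = 0.292.]
Remaining roots from the quadratic factor 1 + (0.89) z + (0.73) z^2:
  Set 1 + (0.89) z + (0.73) z^2 = 0, i.e. a z^2 + b z + c = 0 with a = 0.73, b = 0.89, c = 1.
  Discriminant D = b^2 - 4ac = (0.89)^2 - 4*(0.73)*1 = 0.7921 - (2.92) = -2.1279.
  D < 0, so the roots are the complex-conjugate pair z = (-b +/- i sqrt(-D)) / (2a) = -0.6096 +/- 0.9991i.
  For a conjugate pair |z|^2 = z * conj(z) = (product of roots) = c/a = 1/(0.73) = 1.369863, so |z| = sqrt(1.369863) = 1.1704 for both roots.
Moduli of all roots: 2.5000, 1.1704, 1.1704.
All moduli strictly greater than 1? Yes.
Verdict: Stationary.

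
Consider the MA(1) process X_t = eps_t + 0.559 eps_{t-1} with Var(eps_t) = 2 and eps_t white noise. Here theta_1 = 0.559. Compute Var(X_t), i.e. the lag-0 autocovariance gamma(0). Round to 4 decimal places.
\gamma(0) = 2.6250

For an MA(q) process X_t = eps_t + sum_i theta_i eps_{t-i} with
Var(eps_t) = sigma^2, the variance is
  gamma(0) = sigma^2 * (1 + sum_i theta_i^2).
  sum_i theta_i^2 = (0.559)^2 = 0.312481.
  gamma(0) = 2 * (1 + 0.312481) = 2 * 1.312481 = 2.624962, which rounds to 2.6250.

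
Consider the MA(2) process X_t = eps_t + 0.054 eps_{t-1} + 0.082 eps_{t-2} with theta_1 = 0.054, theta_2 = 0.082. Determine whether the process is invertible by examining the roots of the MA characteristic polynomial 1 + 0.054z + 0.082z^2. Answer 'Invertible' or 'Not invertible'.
\text{Invertible}

The MA(q) characteristic polynomial is P(z) = 1 + 0.054z + 0.082z^2.
Invertibility requires all roots to lie outside the unit circle, i.e. |z| > 1 for every root.
Set 1 + (0.054) z + (0.082) z^2 = 0, i.e. a z^2 + b z + c = 0 with a = 0.082, b = 0.054, c = 1.
Discriminant D = b^2 - 4ac = (0.054)^2 - 4*(0.082)*1 = 0.002916 - (0.328) = -0.325084.
D < 0, so the roots are the complex-conjugate pair z = (-b +/- i sqrt(-D)) / (2a) = -0.3293 +/- 3.4766i.
For a conjugate pair |z|^2 = z * conj(z) = (product of roots) = c/a = 1/(0.082) = 12.195122, so |z| = sqrt(12.195122) = 3.4922 for both roots.
Moduli of all roots: 3.4922, 3.4922.
All moduli strictly greater than 1? Yes.
Verdict: Invertible.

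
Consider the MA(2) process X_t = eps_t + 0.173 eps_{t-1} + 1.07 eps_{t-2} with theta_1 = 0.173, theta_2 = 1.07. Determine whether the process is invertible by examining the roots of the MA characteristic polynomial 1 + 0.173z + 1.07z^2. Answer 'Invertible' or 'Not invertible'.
\text{Not invertible}

The MA(q) characteristic polynomial is P(z) = 1 + 0.173z + 1.07z^2.
Invertibility requires all roots to lie outside the unit circle, i.e. |z| > 1 for every root.
Set 1 + (0.173) z + (1.07) z^2 = 0, i.e. a z^2 + b z + c = 0 with a = 1.07, b = 0.173, c = 1.
Discriminant D = b^2 - 4ac = (0.173)^2 - 4*(1.07)*1 = 0.029929 - (4.28) = -4.250071.
D < 0, so the roots are the complex-conjugate pair z = (-b +/- i sqrt(-D)) / (2a) = -0.0808 +/- 0.9634i.
For a conjugate pair |z|^2 = z * conj(z) = (product of roots) = c/a = 1/(1.07) = 0.934579, so |z| = sqrt(0.934579) = 0.9667 for both roots.
Moduli of all roots: 0.9667, 0.9667.
All moduli strictly greater than 1? No.
Verdict: Not invertible.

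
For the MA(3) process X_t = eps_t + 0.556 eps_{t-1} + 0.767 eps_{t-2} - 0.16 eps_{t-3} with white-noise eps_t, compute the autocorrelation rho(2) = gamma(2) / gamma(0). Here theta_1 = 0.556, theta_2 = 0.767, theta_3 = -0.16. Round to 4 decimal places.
\rho(2) = 0.3526

For an MA(q) process with theta_0 = 1, the autocovariance is
  gamma(k) = sigma^2 * sum_{i=0..q-k} theta_i * theta_{i+k},
and rho(k) = gamma(k) / gamma(0). Sigma^2 cancels.
  numerator   = (1)*(0.767) + (0.556)*(-0.16) = 0.67804.
  denominator = (1)^2 + (0.556)^2 + (0.767)^2 + (-0.16)^2 = 1.923025.
  rho(2) = 0.67804 / 1.923025 = 0.3526.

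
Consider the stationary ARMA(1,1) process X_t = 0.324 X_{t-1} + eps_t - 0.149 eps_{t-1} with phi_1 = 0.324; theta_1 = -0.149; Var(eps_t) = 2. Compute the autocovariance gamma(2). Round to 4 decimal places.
\gamma(2) = 0.1206

Multiply the model equation by X_{t-k} and take expectations. With theta_0 = psi_0 = 1 and psi_j the MA(infinity) weights, this gives
  gamma(k) - sum_i phi_i gamma(k-i) = c_k,
  c_k = sigma^2 * sum_{j=k..q} theta_j psi_{j-k}   (c_k = 0 for k > q),
using gamma(-m) = gamma(m).
psi-weights needed (psi_j = theta_j + sum_i phi_i psi_{j-i}):
  psi_1 = theta_1 + phi_1 = -0.149 + (0.324) = 0.175
Right-hand sides:
  c_0 = sigma^2 (1 + theta_1 psi_1) = 2 * (1 + (-0.149)(0.175)) = 2 * 0.973925 = 1.94785
  c_1 = sigma^2 theta_1 = 2 * (-0.149) = -0.298
  c_2 = 0
Equations for k = 0 and k = 1 (AR order 1):
  gamma(0) = phi_1 gamma(1) + c_0
  gamma(1) = phi_1 gamma(0) + c_1
Substituting the second into the first: gamma(0) (1 - phi_1^2) = c_0 + phi_1 c_1, so
  gamma(0) = (c_0 + phi_1 c_1) / (1 - phi_1^2) = (1.94785 + (0.324)(-0.298)) / (1 - (0.324)^2) = 1.851298 / 0.895024 = 2.068434.
  gamma(1) = phi_1 gamma(0) + c_1 = (0.324)(2.068434) + (-0.298) = 0.372173.
For k = 2 (> q): gamma(2) = phi_1 gamma(1) = (0.324)(0.372173) = 0.120584.
Therefore gamma(2) = 0.1206 (to 4 decimal places).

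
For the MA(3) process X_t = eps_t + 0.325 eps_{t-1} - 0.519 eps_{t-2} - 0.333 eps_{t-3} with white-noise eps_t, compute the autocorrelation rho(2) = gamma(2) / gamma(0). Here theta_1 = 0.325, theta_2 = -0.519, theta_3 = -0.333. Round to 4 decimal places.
\rho(2) = -0.4221

For an MA(q) process with theta_0 = 1, the autocovariance is
  gamma(k) = sigma^2 * sum_{i=0..q-k} theta_i * theta_{i+k},
and rho(k) = gamma(k) / gamma(0). Sigma^2 cancels.
  numerator   = (1)*(-0.519) + (0.325)*(-0.333) = -0.627225.
  denominator = (1)^2 + (0.325)^2 + (-0.519)^2 + (-0.333)^2 = 1.485875.
  rho(2) = -0.627225 / 1.485875 = -0.4221.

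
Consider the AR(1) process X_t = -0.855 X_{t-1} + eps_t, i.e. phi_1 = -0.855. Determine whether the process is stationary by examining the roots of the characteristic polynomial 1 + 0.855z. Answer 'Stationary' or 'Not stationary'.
\text{Stationary}

The AR(p) characteristic polynomial is P(z) = 1 + 0.855z.
Stationarity requires all roots to lie outside the unit circle, i.e. |z| > 1 for every root.
This is linear in z: 1 + (0.855) z = 0  =>  z = -1/(0.855) = -1.169591,  |z| = 1.169591.
Moduli of all roots: 1.1696.
All moduli strictly greater than 1? Yes.
Verdict: Stationary.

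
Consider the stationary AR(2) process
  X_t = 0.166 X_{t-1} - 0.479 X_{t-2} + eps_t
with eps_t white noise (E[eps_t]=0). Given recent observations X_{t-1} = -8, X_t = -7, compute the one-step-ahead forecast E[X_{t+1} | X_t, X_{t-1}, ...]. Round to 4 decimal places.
E[X_{t+1} \mid \mathcal F_t] = 2.6700

For an AR(p) model X_t = c + sum_i phi_i X_{t-i} + eps_t, the
one-step-ahead conditional mean is
  E[X_{t+1} | X_t, ...] = c + sum_i phi_i X_{t+1-i}.
Substitute known values:
  E[X_{t+1} | ...] = (0.166) * (-7) + (-0.479) * (-8)
                   = 2.6700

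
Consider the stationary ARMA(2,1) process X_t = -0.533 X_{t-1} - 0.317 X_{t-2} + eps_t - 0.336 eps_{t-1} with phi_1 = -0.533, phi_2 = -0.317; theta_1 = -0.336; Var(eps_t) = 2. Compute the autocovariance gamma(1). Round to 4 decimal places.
\gamma(1) = -2.0005

Multiply the model equation by X_{t-k} and take expectations. With theta_0 = psi_0 = 1 and psi_j the MA(infinity) weights, this gives
  gamma(k) - sum_i phi_i gamma(k-i) = c_k,
  c_k = sigma^2 * sum_{j=k..q} theta_j psi_{j-k}   (c_k = 0 for k > q),
using gamma(-m) = gamma(m).
psi-weights needed (psi_j = theta_j + sum_i phi_i psi_{j-i}):
  psi_1 = theta_1 + phi_1 = -0.336 + (-0.533) = -0.869
Right-hand sides:
  c_0 = sigma^2 (1 + theta_1 psi_1) = 2 * (1 + (-0.336)(-0.869)) = 2 * 1.291984 = 2.583968
  c_1 = sigma^2 theta_1 = 2 * (-0.336) = -0.672
  c_2 = 0
Equations for k = 0, 1, 2 (AR order 2, c_2 = 0):
  (E0) gamma(0) = phi_1 gamma(1) + phi_2 gamma(2) + c_0
  (E1) gamma(1) = phi_1 gamma(0) + phi_2 gamma(1) + c_1
  (E2) gamma(2) = phi_1 gamma(1) + phi_2 gamma(0)
From (E1): gamma(1) = A gamma(0) + B with
  A = phi_1 / (1 - phi_2) = -0.533 / 1.317 = -0.404708,   B = c_1 / (1 - phi_2) = -0.672 / 1.317 = -0.510251.
Insert (E2) into (E0): gamma(0) (1 - phi_2^2) = phi_1 (1 + phi_2) gamma(1) + c_0.
  phi_1 (1 + phi_2) = (-0.533)(0.683) = -0.364039,   1 - phi_2^2 = 0.899511.
Replace gamma(1) by A gamma(0) + B and collect gamma(0):
  gamma(0) [0.899511 - (-0.364039)(-0.404708)] = (-0.364039)(-0.510251) + 2.583968
  gamma(0) * 0.752182 = 2.769719
  gamma(0) = 2.769719 / 0.752182 = 3.682248.
  gamma(1) = A gamma(0) + B = (-0.404708)(3.682248) + (-0.510251) = -2.000484.
Therefore gamma(1) = -2.0005 (to 4 decimal places).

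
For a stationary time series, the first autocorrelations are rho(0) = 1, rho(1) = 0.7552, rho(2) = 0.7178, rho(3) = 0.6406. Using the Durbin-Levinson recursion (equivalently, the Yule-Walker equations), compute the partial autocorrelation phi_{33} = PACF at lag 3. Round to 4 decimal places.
\phi_{33} = 0.0669

The PACF at lag k is phi_{kk}, the last component of the solution
to the Yule-Walker system G_k phi = r_k where
  (G_k)_{ij} = rho(|i - j|), (r_k)_i = rho(i), i,j = 1..k.
Equivalently, Durbin-Levinson gives phi_{kk} iteratively:
  phi_{11} = rho(1)
  phi_{kk} = [rho(k) - sum_{j=1..k-1} phi_{k-1,j} rho(k-j)]
            / [1 - sum_{j=1..k-1} phi_{k-1,j} rho(j)],
  phi_{k,j} = phi_{k-1,j} - phi_{kk} phi_{k-1,k-j},  j = 1..k-1.
Step k = 1:
  phi_11 = rho(1) = 0.7552.
Step k = 2:
  phi_22 = [rho(2) - phi_11 rho(1)] / [1 - phi_11 rho(1)] = [0.7178 - (0.7552)(0.7552)] / [1 - (0.7552)(0.7552)]
         = 0.14747296 / 0.42967296 = 0.343221.
  Update: phi_21 = phi_11 - phi_22 phi_11 = 0.7552 - (0.343221)(0.7552) = 0.495999.
Step k = 3:
  phi_33 = [rho(3) - phi_21 rho(2) - phi_22 rho(1)] / [1 - phi_21 rho(1) - phi_22 rho(2)]
    numerator   = 0.6406 - (0.495999)(0.7178) - (0.343221)(0.7552) = 0.02537097
    denominator = 1 - (0.495999)(0.7552) - (0.343221)(0.7178) = 0.37905708
  phi_33 = 0.02537097 / 0.37905708 = 0.0669.
Therefore phi_{33} = 0.0669.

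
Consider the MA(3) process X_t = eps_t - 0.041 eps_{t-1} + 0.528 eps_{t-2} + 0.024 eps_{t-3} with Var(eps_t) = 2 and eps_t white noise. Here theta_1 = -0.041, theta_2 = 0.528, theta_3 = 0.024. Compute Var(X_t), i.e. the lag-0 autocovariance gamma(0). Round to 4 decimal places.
\gamma(0) = 2.5621

For an MA(q) process X_t = eps_t + sum_i theta_i eps_{t-i} with
Var(eps_t) = sigma^2, the variance is
  gamma(0) = sigma^2 * (1 + sum_i theta_i^2).
  sum_i theta_i^2 = (-0.041)^2 + (0.528)^2 + (0.024)^2 = 0.001681 + 0.278784 + 0.000576 = 0.281041.
  gamma(0) = 2 * (1 + 0.281041) = 2 * 1.281041 = 2.562082, which rounds to 2.5621.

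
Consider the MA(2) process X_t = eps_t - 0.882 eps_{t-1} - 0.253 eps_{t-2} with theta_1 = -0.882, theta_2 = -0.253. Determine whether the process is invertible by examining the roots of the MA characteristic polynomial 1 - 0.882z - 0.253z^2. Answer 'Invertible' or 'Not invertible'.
\text{Not invertible}

The MA(q) characteristic polynomial is P(z) = 1 - 0.882z - 0.253z^2.
Invertibility requires all roots to lie outside the unit circle, i.e. |z| > 1 for every root.
Set 1 + (-0.882) z + (-0.253) z^2 = 0, i.e. a z^2 + b z + c = 0 with a = -0.253, b = -0.882, c = 1.
Discriminant D = b^2 - 4ac = (-0.882)^2 - 4*(-0.253)*1 = 0.777924 - (-1.012) = 1.789924.
D >= 0, so the roots are real: z = (-b +/- sqrt(D)) / (2a) = (0.882 +/- 1.33788) / (-0.506).
  z_1 = (0.882 + 1.33788) / (-0.506) = -4.3871,   |z_1| = 4.3871.
  z_2 = (0.882 - 1.33788) / (-0.506) = 0.9009,   |z_2| = 0.9009.
Moduli of all roots: 4.3871, 0.9009.
All moduli strictly greater than 1? No.
Verdict: Not invertible.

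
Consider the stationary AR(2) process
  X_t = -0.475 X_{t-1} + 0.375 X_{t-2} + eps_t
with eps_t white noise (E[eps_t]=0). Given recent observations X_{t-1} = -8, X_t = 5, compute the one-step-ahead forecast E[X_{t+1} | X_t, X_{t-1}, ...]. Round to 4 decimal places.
E[X_{t+1} \mid \mathcal F_t] = -5.3750

For an AR(p) model X_t = c + sum_i phi_i X_{t-i} + eps_t, the
one-step-ahead conditional mean is
  E[X_{t+1} | X_t, ...] = c + sum_i phi_i X_{t+1-i}.
Substitute known values:
  E[X_{t+1} | ...] = (-0.475) * (5) + (0.375) * (-8)
                   = -5.3750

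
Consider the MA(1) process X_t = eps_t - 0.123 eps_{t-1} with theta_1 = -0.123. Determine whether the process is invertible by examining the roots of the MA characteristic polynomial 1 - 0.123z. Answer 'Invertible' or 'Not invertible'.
\text{Invertible}

The MA(q) characteristic polynomial is P(z) = 1 - 0.123z.
Invertibility requires all roots to lie outside the unit circle, i.e. |z| > 1 for every root.
This is linear in z: 1 + (-0.123) z = 0  =>  z = -1/(-0.123) = 8.130081,  |z| = 8.130081.
Moduli of all roots: 8.1301.
All moduli strictly greater than 1? Yes.
Verdict: Invertible.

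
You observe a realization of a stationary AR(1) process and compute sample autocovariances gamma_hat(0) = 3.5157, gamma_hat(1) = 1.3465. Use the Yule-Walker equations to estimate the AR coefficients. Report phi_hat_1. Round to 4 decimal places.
\hat\phi_{1} = 0.3830

The Yule-Walker equations for an AR(p) process read, in matrix form,
  Gamma_p phi = r_p,   with   (Gamma_p)_{ij} = gamma(|i - j|),
                       (r_p)_i = gamma(i),   i,j = 1..p.
Substitute the sample gammas (Toeplitz matrix and right-hand side of size 1):
  Gamma_p = [[3.5157]]
  r_p     = [1.3465]
With p = 1 this is the single equation gamma(0) phi_1 = gamma(1):
  phi_hat_1 = gamma(1) / gamma(0) = 1.3465 / 3.5157 = 0.3830.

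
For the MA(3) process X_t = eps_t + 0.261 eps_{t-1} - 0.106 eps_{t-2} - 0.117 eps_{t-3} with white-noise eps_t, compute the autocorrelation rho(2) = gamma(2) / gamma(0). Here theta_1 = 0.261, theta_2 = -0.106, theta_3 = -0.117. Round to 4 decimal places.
\rho(2) = -0.1249

For an MA(q) process with theta_0 = 1, the autocovariance is
  gamma(k) = sigma^2 * sum_{i=0..q-k} theta_i * theta_{i+k},
and rho(k) = gamma(k) / gamma(0). Sigma^2 cancels.
  numerator   = (1)*(-0.106) + (0.261)*(-0.117) = -0.136537.
  denominator = (1)^2 + (0.261)^2 + (-0.106)^2 + (-0.117)^2 = 1.093046.
  rho(2) = -0.136537 / 1.093046 = -0.1249.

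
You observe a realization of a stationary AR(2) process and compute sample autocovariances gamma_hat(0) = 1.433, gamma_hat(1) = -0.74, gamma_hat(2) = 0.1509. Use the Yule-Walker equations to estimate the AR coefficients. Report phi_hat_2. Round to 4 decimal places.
\hat\phi_{2} = -0.2200

The Yule-Walker equations for an AR(p) process read, in matrix form,
  Gamma_p phi = r_p,   with   (Gamma_p)_{ij} = gamma(|i - j|),
                       (r_p)_i = gamma(i),   i,j = 1..p.
Substitute the sample gammas (Toeplitz matrix and right-hand side of size 2):
  Gamma_p = [[1.433, -0.74], [-0.74, 1.433]]
  r_p     = [-0.74, 0.1509]
Written out:
  1.433 phi_1 - 0.74 phi_2 = -0.74
  -0.74 phi_1 + 1.433 phi_2 = 0.1509
Solve by Cramer's rule:
  det = gamma(0)^2 - gamma(1)^2 = (1.433)^2 - (-0.74)^2 = 2.053489 - 0.5476 = 1.505889
  phi_hat_1 = [gamma(1) gamma(0) - gamma(1) gamma(2)] / det = [(-0.74)(1.433) - (-0.74)(0.1509)] / 1.505889 = -0.948754 / 1.505889 = -0.63
  phi_hat_2 = [gamma(0) gamma(2) - gamma(1)^2] / det = [(1.433)(0.1509) - (-0.74)^2] / 1.505889 = -0.3313603 / 1.505889 = -0.22
So phi_hat = [-0.6300, -0.2200].
Therefore phi_hat_2 = -0.2200.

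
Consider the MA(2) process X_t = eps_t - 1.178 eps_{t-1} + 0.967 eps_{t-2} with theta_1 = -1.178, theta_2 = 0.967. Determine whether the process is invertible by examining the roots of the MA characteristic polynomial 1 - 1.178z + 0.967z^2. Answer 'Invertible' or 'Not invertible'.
\text{Invertible}

The MA(q) characteristic polynomial is P(z) = 1 - 1.178z + 0.967z^2.
Invertibility requires all roots to lie outside the unit circle, i.e. |z| > 1 for every root.
Set 1 + (-1.178) z + (0.967) z^2 = 0, i.e. a z^2 + b z + c = 0 with a = 0.967, b = -1.178, c = 1.
Discriminant D = b^2 - 4ac = (-1.178)^2 - 4*(0.967)*1 = 1.387684 - (3.868) = -2.480316.
D < 0, so the roots are the complex-conjugate pair z = (-b +/- i sqrt(-D)) / (2a) = 0.6091 +/- 0.8143i.
For a conjugate pair |z|^2 = z * conj(z) = (product of roots) = c/a = 1/(0.967) = 1.034126, so |z| = sqrt(1.034126) = 1.0169 for both roots.
Moduli of all roots: 1.0169, 1.0169.
All moduli strictly greater than 1? Yes.
Verdict: Invertible.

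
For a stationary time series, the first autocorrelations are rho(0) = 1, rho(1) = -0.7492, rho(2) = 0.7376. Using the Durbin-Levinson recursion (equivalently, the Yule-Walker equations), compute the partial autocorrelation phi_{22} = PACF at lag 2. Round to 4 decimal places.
\phi_{22} = 0.4019

The PACF at lag k is phi_{kk}, the last component of the solution
to the Yule-Walker system G_k phi = r_k where
  (G_k)_{ij} = rho(|i - j|), (r_k)_i = rho(i), i,j = 1..k.
Equivalently, Durbin-Levinson gives phi_{kk} iteratively:
  phi_{11} = rho(1)
  phi_{kk} = [rho(k) - sum_{j=1..k-1} phi_{k-1,j} rho(k-j)]
            / [1 - sum_{j=1..k-1} phi_{k-1,j} rho(j)],
  phi_{k,j} = phi_{k-1,j} - phi_{kk} phi_{k-1,k-j},  j = 1..k-1.
Step k = 1:
  phi_11 = rho(1) = -0.7492.
Step k = 2:
  phi_22 = [rho(2) - phi_11 rho(1)] / [1 - phi_11 rho(1)] = [0.7376 - (-0.7492)(-0.7492)] / [1 - (-0.7492)(-0.7492)]
         = 0.17629936 / 0.43869936 = 0.4019.
Therefore phi_{22} = 0.4019.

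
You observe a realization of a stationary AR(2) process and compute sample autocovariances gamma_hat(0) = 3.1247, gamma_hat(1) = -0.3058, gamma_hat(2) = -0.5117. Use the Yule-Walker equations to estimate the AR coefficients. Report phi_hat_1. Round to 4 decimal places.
\hat\phi_{1} = -0.1150

The Yule-Walker equations for an AR(p) process read, in matrix form,
  Gamma_p phi = r_p,   with   (Gamma_p)_{ij} = gamma(|i - j|),
                       (r_p)_i = gamma(i),   i,j = 1..p.
Substitute the sample gammas (Toeplitz matrix and right-hand side of size 2):
  Gamma_p = [[3.1247, -0.3058], [-0.3058, 3.1247]]
  r_p     = [-0.3058, -0.5117]
Written out:
  3.1247 phi_1 - 0.3058 phi_2 = -0.3058
  -0.3058 phi_1 + 3.1247 phi_2 = -0.5117
Solve by Cramer's rule:
  det = gamma(0)^2 - gamma(1)^2 = (3.1247)^2 - (-0.3058)^2 = 9.76375009 - 0.09351364 = 9.67023645
  phi_hat_1 = [gamma(1) gamma(0) - gamma(1) gamma(2)] / det = [(-0.3058)(3.1247) - (-0.3058)(-0.5117)] / 9.67023645 = -1.11201112 / 9.67023645 = -0.115
  phi_hat_2 = [gamma(0) gamma(2) - gamma(1)^2] / det = [(3.1247)(-0.5117) - (-0.3058)^2] / 9.67023645 = -1.69242263 / 9.67023645 = -0.175
So phi_hat = [-0.1150, -0.1750].
Therefore phi_hat_1 = -0.1150.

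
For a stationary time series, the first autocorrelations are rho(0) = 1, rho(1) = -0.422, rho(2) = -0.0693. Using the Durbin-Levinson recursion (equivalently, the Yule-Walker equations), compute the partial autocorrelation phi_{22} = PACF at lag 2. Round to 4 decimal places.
\phi_{22} = -0.3010

The PACF at lag k is phi_{kk}, the last component of the solution
to the Yule-Walker system G_k phi = r_k where
  (G_k)_{ij} = rho(|i - j|), (r_k)_i = rho(i), i,j = 1..k.
Equivalently, Durbin-Levinson gives phi_{kk} iteratively:
  phi_{11} = rho(1)
  phi_{kk} = [rho(k) - sum_{j=1..k-1} phi_{k-1,j} rho(k-j)]
            / [1 - sum_{j=1..k-1} phi_{k-1,j} rho(j)],
  phi_{k,j} = phi_{k-1,j} - phi_{kk} phi_{k-1,k-j},  j = 1..k-1.
Step k = 1:
  phi_11 = rho(1) = -0.422.
Step k = 2:
  phi_22 = [rho(2) - phi_11 rho(1)] / [1 - phi_11 rho(1)] = [-0.0693 - (-0.422)(-0.422)] / [1 - (-0.422)(-0.422)]
         = -0.247384 / 0.821916 = -0.301.
Therefore phi_{22} = -0.3010.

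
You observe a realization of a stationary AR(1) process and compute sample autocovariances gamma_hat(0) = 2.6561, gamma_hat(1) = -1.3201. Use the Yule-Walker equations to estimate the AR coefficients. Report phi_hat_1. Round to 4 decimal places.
\hat\phi_{1} = -0.4970

The Yule-Walker equations for an AR(p) process read, in matrix form,
  Gamma_p phi = r_p,   with   (Gamma_p)_{ij} = gamma(|i - j|),
                       (r_p)_i = gamma(i),   i,j = 1..p.
Substitute the sample gammas (Toeplitz matrix and right-hand side of size 1):
  Gamma_p = [[2.6561]]
  r_p     = [-1.3201]
With p = 1 this is the single equation gamma(0) phi_1 = gamma(1):
  phi_hat_1 = gamma(1) / gamma(0) = -1.3201 / 2.6561 = -0.4970.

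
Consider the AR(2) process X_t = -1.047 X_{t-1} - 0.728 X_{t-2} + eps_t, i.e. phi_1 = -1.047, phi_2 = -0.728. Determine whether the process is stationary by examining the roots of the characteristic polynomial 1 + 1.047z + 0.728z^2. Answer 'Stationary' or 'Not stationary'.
\text{Stationary}

The AR(p) characteristic polynomial is P(z) = 1 + 1.047z + 0.728z^2.
Stationarity requires all roots to lie outside the unit circle, i.e. |z| > 1 for every root.
Set 1 + (1.047) z + (0.728) z^2 = 0, i.e. a z^2 + b z + c = 0 with a = 0.728, b = 1.047, c = 1.
Discriminant D = b^2 - 4ac = (1.047)^2 - 4*(0.728)*1 = 1.096209 - (2.912) = -1.815791.
D < 0, so the roots are the complex-conjugate pair z = (-b +/- i sqrt(-D)) / (2a) = -0.7191 +/- 0.9255i.
For a conjugate pair |z|^2 = z * conj(z) = (product of roots) = c/a = 1/(0.728) = 1.373626, so |z| = sqrt(1.373626) = 1.172 for both roots.
Moduli of all roots: 1.1720, 1.1720.
All moduli strictly greater than 1? Yes.
Verdict: Stationary.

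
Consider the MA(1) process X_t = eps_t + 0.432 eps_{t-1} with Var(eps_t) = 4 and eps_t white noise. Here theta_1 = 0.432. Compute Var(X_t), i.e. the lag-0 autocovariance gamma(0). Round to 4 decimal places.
\gamma(0) = 4.7465

For an MA(q) process X_t = eps_t + sum_i theta_i eps_{t-i} with
Var(eps_t) = sigma^2, the variance is
  gamma(0) = sigma^2 * (1 + sum_i theta_i^2).
  sum_i theta_i^2 = (0.432)^2 = 0.186624.
  gamma(0) = 4 * (1 + 0.186624) = 4 * 1.186624 = 4.746496, which rounds to 4.7465.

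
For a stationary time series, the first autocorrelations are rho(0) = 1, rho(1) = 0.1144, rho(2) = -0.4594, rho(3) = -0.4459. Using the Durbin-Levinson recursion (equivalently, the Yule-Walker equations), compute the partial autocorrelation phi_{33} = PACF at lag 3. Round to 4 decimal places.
\phi_{33} = -0.4120

The PACF at lag k is phi_{kk}, the last component of the solution
to the Yule-Walker system G_k phi = r_k where
  (G_k)_{ij} = rho(|i - j|), (r_k)_i = rho(i), i,j = 1..k.
Equivalently, Durbin-Levinson gives phi_{kk} iteratively:
  phi_{11} = rho(1)
  phi_{kk} = [rho(k) - sum_{j=1..k-1} phi_{k-1,j} rho(k-j)]
            / [1 - sum_{j=1..k-1} phi_{k-1,j} rho(j)],
  phi_{k,j} = phi_{k-1,j} - phi_{kk} phi_{k-1,k-j},  j = 1..k-1.
Step k = 1:
  phi_11 = rho(1) = 0.1144.
Step k = 2:
  phi_22 = [rho(2) - phi_11 rho(1)] / [1 - phi_11 rho(1)] = [-0.4594 - (0.1144)(0.1144)] / [1 - (0.1144)(0.1144)]
         = -0.47248736 / 0.98691264 = -0.478753.
  Update: phi_21 = phi_11 - phi_22 phi_11 = 0.1144 - (-0.478753)(0.1144) = 0.169169.
Step k = 3:
  phi_33 = [rho(3) - phi_21 rho(2) - phi_22 rho(1)] / [1 - phi_21 rho(1) - phi_22 rho(2)]
    numerator   = -0.4459 - (0.169169)(-0.4594) - (-0.478753)(0.1144) = -0.31341427
    denominator = 1 - (0.169169)(0.1144) - (-0.478753)(-0.4594) = 0.76070791
  phi_33 = -0.31341427 / 0.76070791 = -0.412.
Therefore phi_{33} = -0.4120.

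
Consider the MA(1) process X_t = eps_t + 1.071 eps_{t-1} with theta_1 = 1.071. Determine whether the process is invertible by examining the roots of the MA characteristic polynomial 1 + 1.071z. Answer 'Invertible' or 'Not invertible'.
\text{Not invertible}

The MA(q) characteristic polynomial is P(z) = 1 + 1.071z.
Invertibility requires all roots to lie outside the unit circle, i.e. |z| > 1 for every root.
This is linear in z: 1 + (1.071) z = 0  =>  z = -1/(1.071) = -0.933707,  |z| = 0.933707.
Moduli of all roots: 0.9337.
All moduli strictly greater than 1? No.
Verdict: Not invertible.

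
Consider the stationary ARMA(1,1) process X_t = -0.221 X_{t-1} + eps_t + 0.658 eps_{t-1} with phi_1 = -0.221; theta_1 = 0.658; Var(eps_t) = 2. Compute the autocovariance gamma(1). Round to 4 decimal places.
\gamma(1) = 0.7853

Multiply the model equation by X_{t-k} and take expectations. With theta_0 = psi_0 = 1 and psi_j the MA(infinity) weights, this gives
  gamma(k) - sum_i phi_i gamma(k-i) = c_k,
  c_k = sigma^2 * sum_{j=k..q} theta_j psi_{j-k}   (c_k = 0 for k > q),
using gamma(-m) = gamma(m).
psi-weights needed (psi_j = theta_j + sum_i phi_i psi_{j-i}):
  psi_1 = theta_1 + phi_1 = 0.658 + (-0.221) = 0.437
Right-hand sides:
  c_0 = sigma^2 (1 + theta_1 psi_1) = 2 * (1 + (0.658)(0.437)) = 2 * 1.287546 = 2.575092
  c_1 = sigma^2 theta_1 = 2 * (0.658) = 1.316
  c_2 = 0
Equations for k = 0 and k = 1 (AR order 1):
  gamma(0) = phi_1 gamma(1) + c_0
  gamma(1) = phi_1 gamma(0) + c_1
Substituting the second into the first: gamma(0) (1 - phi_1^2) = c_0 + phi_1 c_1, so
  gamma(0) = (c_0 + phi_1 c_1) / (1 - phi_1^2) = (2.575092 + (-0.221)(1.316)) / (1 - (-0.221)^2) = 2.284256 / 0.951159 = 2.40155.
  gamma(1) = phi_1 gamma(0) + c_1 = (-0.221)(2.40155) + (1.316) = 0.785257.
Therefore gamma(1) = 0.7853 (to 4 decimal places).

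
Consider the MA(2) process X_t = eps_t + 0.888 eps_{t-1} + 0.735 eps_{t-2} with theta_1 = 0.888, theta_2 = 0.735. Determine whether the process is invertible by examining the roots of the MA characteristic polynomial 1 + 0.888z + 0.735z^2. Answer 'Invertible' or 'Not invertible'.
\text{Invertible}

The MA(q) characteristic polynomial is P(z) = 1 + 0.888z + 0.735z^2.
Invertibility requires all roots to lie outside the unit circle, i.e. |z| > 1 for every root.
Set 1 + (0.888) z + (0.735) z^2 = 0, i.e. a z^2 + b z + c = 0 with a = 0.735, b = 0.888, c = 1.
Discriminant D = b^2 - 4ac = (0.888)^2 - 4*(0.735)*1 = 0.788544 - (2.94) = -2.151456.
D < 0, so the roots are the complex-conjugate pair z = (-b +/- i sqrt(-D)) / (2a) = -0.6041 +/- 0.9978i.
For a conjugate pair |z|^2 = z * conj(z) = (product of roots) = c/a = 1/(0.735) = 1.360544, so |z| = sqrt(1.360544) = 1.1664 for both roots.
Moduli of all roots: 1.1664, 1.1664.
All moduli strictly greater than 1? Yes.
Verdict: Invertible.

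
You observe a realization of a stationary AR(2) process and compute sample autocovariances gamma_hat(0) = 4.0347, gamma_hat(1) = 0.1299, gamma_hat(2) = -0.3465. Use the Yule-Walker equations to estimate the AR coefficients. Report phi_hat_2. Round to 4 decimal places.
\hat\phi_{2} = -0.0870

The Yule-Walker equations for an AR(p) process read, in matrix form,
  Gamma_p phi = r_p,   with   (Gamma_p)_{ij} = gamma(|i - j|),
                       (r_p)_i = gamma(i),   i,j = 1..p.
Substitute the sample gammas (Toeplitz matrix and right-hand side of size 2):
  Gamma_p = [[4.0347, 0.1299], [0.1299, 4.0347]]
  r_p     = [0.1299, -0.3465]
Written out:
  4.0347 phi_1 + 0.1299 phi_2 = 0.1299
  0.1299 phi_1 + 4.0347 phi_2 = -0.3465
Solve by Cramer's rule:
  det = gamma(0)^2 - gamma(1)^2 = (4.0347)^2 - (0.1299)^2 = 16.27880409 - 0.01687401 = 16.26193008
  phi_hat_1 = [gamma(1) gamma(0) - gamma(1) gamma(2)] / det = [(0.1299)(4.0347) - (0.1299)(-0.3465)] / 16.26193008 = 0.56911788 / 16.26193008 = 0.035
  phi_hat_2 = [gamma(0) gamma(2) - gamma(1)^2] / det = [(4.0347)(-0.3465) - (0.1299)^2] / 16.26193008 = -1.41489756 / 16.26193008 = -0.087
So phi_hat = [0.0350, -0.0870].
Therefore phi_hat_2 = -0.0870.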